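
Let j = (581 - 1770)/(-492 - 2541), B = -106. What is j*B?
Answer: -126034/3033 ≈ -41.554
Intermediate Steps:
j = 1189/3033 (j = -1189/(-3033) = -1189*(-1/3033) = 1189/3033 ≈ 0.39202)
j*B = (1189/3033)*(-106) = -126034/3033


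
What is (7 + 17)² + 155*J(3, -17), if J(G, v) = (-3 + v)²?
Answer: 62576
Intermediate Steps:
(7 + 17)² + 155*J(3, -17) = (7 + 17)² + 155*(-3 - 17)² = 24² + 155*(-20)² = 576 + 155*400 = 576 + 62000 = 62576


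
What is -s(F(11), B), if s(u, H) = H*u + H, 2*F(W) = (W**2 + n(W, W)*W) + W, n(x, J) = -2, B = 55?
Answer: -3080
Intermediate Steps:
F(W) = W**2/2 - W/2 (F(W) = ((W**2 - 2*W) + W)/2 = (W**2 - W)/2 = W**2/2 - W/2)
s(u, H) = H + H*u
-s(F(11), B) = -55*(1 + (1/2)*11*(-1 + 11)) = -55*(1 + (1/2)*11*10) = -55*(1 + 55) = -55*56 = -1*3080 = -3080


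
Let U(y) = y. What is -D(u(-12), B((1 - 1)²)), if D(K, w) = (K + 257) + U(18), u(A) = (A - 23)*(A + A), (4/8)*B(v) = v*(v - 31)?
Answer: -1115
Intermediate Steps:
B(v) = 2*v*(-31 + v) (B(v) = 2*(v*(v - 31)) = 2*(v*(-31 + v)) = 2*v*(-31 + v))
u(A) = 2*A*(-23 + A) (u(A) = (-23 + A)*(2*A) = 2*A*(-23 + A))
D(K, w) = 275 + K (D(K, w) = (K + 257) + 18 = (257 + K) + 18 = 275 + K)
-D(u(-12), B((1 - 1)²)) = -(275 + 2*(-12)*(-23 - 12)) = -(275 + 2*(-12)*(-35)) = -(275 + 840) = -1*1115 = -1115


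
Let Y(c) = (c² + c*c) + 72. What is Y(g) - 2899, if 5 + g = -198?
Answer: 79591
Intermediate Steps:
g = -203 (g = -5 - 198 = -203)
Y(c) = 72 + 2*c² (Y(c) = (c² + c²) + 72 = 2*c² + 72 = 72 + 2*c²)
Y(g) - 2899 = (72 + 2*(-203)²) - 2899 = (72 + 2*41209) - 2899 = (72 + 82418) - 2899 = 82490 - 2899 = 79591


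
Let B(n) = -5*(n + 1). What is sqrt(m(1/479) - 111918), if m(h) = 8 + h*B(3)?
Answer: I*sqrt(25676751890)/479 ≈ 334.53*I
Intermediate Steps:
B(n) = -5 - 5*n (B(n) = -5*(1 + n) = -5 - 5*n)
m(h) = 8 - 20*h (m(h) = 8 + h*(-5 - 5*3) = 8 + h*(-5 - 15) = 8 + h*(-20) = 8 - 20*h)
sqrt(m(1/479) - 111918) = sqrt((8 - 20/479) - 111918) = sqrt(3812/479 - 111918) = sqrt(-53604910/479) = I*sqrt(25676751890)/479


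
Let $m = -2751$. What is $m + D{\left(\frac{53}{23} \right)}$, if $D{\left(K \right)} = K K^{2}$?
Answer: $- \frac{33322540}{12167} \approx -2738.8$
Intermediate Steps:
$D{\left(K \right)} = K^{3}$
$m + D{\left(\frac{53}{23} \right)} = -2751 + \left(\frac{53}{23}\right)^{3} = -2751 + \frac{148877}{12167} = - \frac{33322540}{12167}$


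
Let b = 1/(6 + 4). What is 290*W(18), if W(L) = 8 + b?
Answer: 2349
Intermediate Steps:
b = 1/10 ≈ 0.10000
W(L) = 81/10 (W(L) = 8 + 1/10 = 81/10)
290*W(18) = 290*(81/10) = 2349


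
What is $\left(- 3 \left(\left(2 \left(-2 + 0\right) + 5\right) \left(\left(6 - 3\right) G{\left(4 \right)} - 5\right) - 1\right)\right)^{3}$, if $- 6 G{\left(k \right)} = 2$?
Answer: $9261$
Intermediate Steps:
$G{\left(k \right)} = - \frac{1}{3}$ ($G{\left(k \right)} = \left(- \frac{1}{6}\right) 2 = - \frac{1}{3}$)
$\left(- 3 \left(\left(2 \left(-2 + 0\right) + 5\right) \left(\left(6 - 3\right) G{\left(4 \right)} - 5\right) - 1\right)\right)^{3} = \left(- 3 \left(\left(2 \left(-2 + 0\right) + 5\right) \left(\left(6 - 3\right) \left(- \frac{1}{3}\right) - 5\right) - 1\right)\right)^{3} = \left(- 3 \left(\left(2 \left(-2\right) + 5\right) \left(3 \left(- \frac{1}{3}\right) - 5\right) - 1\right)\right)^{3} = \left(- 3 \left(\left(-4 + 5\right) \left(-1 - 5\right) - 1\right)\right)^{3} = \left(- 3 \left(1 \left(-6\right) - 1\right)\right)^{3} = \left(- 3 \left(-6 - 1\right)\right)^{3} = \left(\left(-3\right) \left(-7\right)\right)^{3} = 21^{3} = 9261$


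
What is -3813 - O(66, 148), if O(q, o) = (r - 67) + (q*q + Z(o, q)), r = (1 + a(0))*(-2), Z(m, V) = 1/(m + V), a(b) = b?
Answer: -1733401/214 ≈ -8100.0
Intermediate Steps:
Z(m, V) = 1/(V + m)
r = -2 (r = (1 + 0)*(-2) = 1*(-2) = -2)
O(q, o) = -69 + q**2 + 1/(o + q) (O(q, o) = (-2 - 67) + (q*q + 1/(q + o)) = -69 + (q**2 + 1/(o + q)) = -69 + q**2 + 1/(o + q))
-3813 - O(66, 148) = -3813 - (1 + (-69 + 66**2)*(148 + 66))/(148 + 66) = -3813 - (1 + (-69 + 4356)*214)/214 = -3813 - (1 + 4287*214)/214 = -3813 - (1 + 917418)/214 = -3813 - 917419/214 = -1733401/214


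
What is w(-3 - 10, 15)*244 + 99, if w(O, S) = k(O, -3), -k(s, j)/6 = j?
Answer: 4491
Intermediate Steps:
k(s, j) = -6*j
w(O, S) = 18 (w(O, S) = -6*(-3) = 18)
w(-3 - 10, 15)*244 + 99 = 18*244 + 99 = 4392 + 99 = 4491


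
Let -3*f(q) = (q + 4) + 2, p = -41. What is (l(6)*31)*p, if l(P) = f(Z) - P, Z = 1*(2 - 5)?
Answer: 8897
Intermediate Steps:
Z = -3 (Z = 1*(-3) = -3)
f(q) = -2 - q/3 (f(q) = -((q + 4) + 2)/3 = -((4 + q) + 2)/3 = -(6 + q)/3 = -2 - q/3)
l(P) = -1 - P (l(P) = (-2 - 1/3*(-3)) - P = (-2 + 1) - P = -1 - P)
(l(6)*31)*p = ((-1 - 1*6)*31)*(-41) = ((-1 - 6)*31)*(-41) = -7*31*(-41) = -217*(-41) = 8897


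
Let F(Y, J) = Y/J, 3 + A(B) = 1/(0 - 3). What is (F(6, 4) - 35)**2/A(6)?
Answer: -13467/40 ≈ -336.67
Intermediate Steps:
A(B) = -10/3 (A(B) = -3 + 1/(0 - 3) = -3 + 1/(-3) = -3 - 1/3 = -10/3)
(F(6, 4) - 35)**2/A(6) = (6/4 - 35)**2/(-10/3) = (6*(1/4) - 35)**2*(-3/10) = (3/2 - 35)**2*(-3/10) = (-67/2)**2*(-3/10) = (4489/4)*(-3/10) = -13467/40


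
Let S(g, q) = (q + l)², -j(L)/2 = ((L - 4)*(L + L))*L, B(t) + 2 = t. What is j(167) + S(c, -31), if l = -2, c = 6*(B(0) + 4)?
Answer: -18182539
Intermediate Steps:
B(t) = -2 + t
c = 12 (c = 6*((-2 + 0) + 4) = 6*(-2 + 4) = 6*2 = 12)
j(L) = -4*L²*(-4 + L) (j(L) = -2*(L - 4)*(L + L)*L = -2*(-4 + L)*(2*L)*L = -2*2*L*(-4 + L)*L = -4*L²*(-4 + L))
S(g, q) = (-2 + q)² (S(g, q) = (q - 2)² = (-2 + q)²)
j(167) + S(c, -31) = 4*167²*(4 - 1*167) + (-2 - 31)² = 4*27889*(4 - 167) + (-33)² = 4*27889*(-163) + 1089 = -18183628 + 1089 = -18182539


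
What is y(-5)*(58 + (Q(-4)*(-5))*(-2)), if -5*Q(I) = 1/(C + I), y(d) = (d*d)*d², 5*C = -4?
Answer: 438125/12 ≈ 36510.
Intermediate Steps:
C = -⅘ (C = (⅕)*(-4) = -⅘ ≈ -0.80000)
y(d) = d⁴ (y(d) = d²*d² = d⁴)
Q(I) = -1/(5*(-⅘ + I))
y(-5)*(58 + (Q(-4)*(-5))*(-2)) = (-5)⁴*(58 + (-1/(-4 + 5*(-4))*(-5))*(-2)) = 625*(58 + (-1/(-4 - 20)*(-5))*(-2)) = 625*(58 + (-1/(-24)*(-5))*(-2)) = 625*(58 + (-1*(-1/24)*(-5))*(-2)) = 625*(58 + ((1/24)*(-5))*(-2)) = 625*(58 - 5/24*(-2)) = 625*(58 + 5/12) = 625*(701/12) = 438125/12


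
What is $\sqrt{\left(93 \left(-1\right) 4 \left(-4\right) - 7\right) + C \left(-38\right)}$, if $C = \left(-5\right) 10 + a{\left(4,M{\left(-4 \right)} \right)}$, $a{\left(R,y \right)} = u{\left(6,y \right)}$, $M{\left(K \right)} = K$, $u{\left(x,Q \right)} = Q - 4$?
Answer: $\sqrt{3685} \approx 60.704$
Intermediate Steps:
$u{\left(x,Q \right)} = -4 + Q$
$a{\left(R,y \right)} = -4 + y$
$C = -58$ ($C = \left(-5\right) 10 - 8 = -50 - 8 = -58$)
$\sqrt{\left(93 \left(-1\right) 4 \left(-4\right) - 7\right) + C \left(-38\right)} = \sqrt{\left(93 \left(-1\right) 4 \left(-4\right) - 7\right) - -2204} = \sqrt{\left(93 \left(\left(-4\right) \left(-4\right)\right) - 7\right) + 2204} = \sqrt{\left(93 \cdot 16 - 7\right) + 2204} = \sqrt{\left(1488 - 7\right) + 2204} = \sqrt{1481 + 2204} = \sqrt{3685}$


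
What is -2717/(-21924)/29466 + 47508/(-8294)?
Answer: -529150746653/92379799512 ≈ -5.7280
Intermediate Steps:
-2717/(-21924)/29466 + 47508/(-8294) = -2717*(-1/21924)*(1/29466) + 47508*(-1/8294) = (2717/21924)*(1/29466) - 23754/4147 = 2717/646012584 - 23754/4147 = -529150746653/92379799512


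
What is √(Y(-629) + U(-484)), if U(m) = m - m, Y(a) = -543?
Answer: I*√543 ≈ 23.302*I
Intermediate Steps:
U(m) = 0
√(Y(-629) + U(-484)) = √(-543 + 0) = √(-543) = I*√543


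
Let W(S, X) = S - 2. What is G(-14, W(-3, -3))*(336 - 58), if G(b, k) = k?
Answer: -1390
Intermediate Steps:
W(S, X) = -2 + S
G(-14, W(-3, -3))*(336 - 58) = (-2 - 3)*(336 - 58) = -5*278 = -1390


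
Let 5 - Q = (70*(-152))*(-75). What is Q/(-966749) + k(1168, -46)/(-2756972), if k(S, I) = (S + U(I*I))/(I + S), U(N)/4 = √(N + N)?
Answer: 308556853282031/373808314344927 - 23*√2/386665323 ≈ 0.82544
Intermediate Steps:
U(N) = 4*√2*√N (U(N) = 4*√(N + N) = 4*√(2*N) = 4*(√2*√N) = 4*√2*√N)
k(S, I) = (S + 4*√2*√(I²))/(I + S) (k(S, I) = (S + 4*√2*√(I*I))/(I + S) = (S + 4*√2*√(I²))/(I + S))
Q = -797995 (Q = 5 - 70*(-152)*(-75) = 5 - (-10640)*(-75) = 5 - 1*798000 = 5 - 798000 = -797995)
Q/(-966749) + k(1168, -46)/(-2756972) = -797995/(-966749) + ((1168 + 4*√2*√((-46)²))/(-46 + 1168))/(-2756972) = -797995*(-1/966749) + ((1168 + 4*√2*√2116)/1122)*(-1/2756972) = 797995/966749 + ((1168 + 4*√2*46)/1122)*(-1/2756972) = 797995/966749 + ((1168 + 184*√2)/1122)*(-1/2756972) = 797995/966749 + (584/561 + 92*√2/561)*(-1/2756972) = 797995/966749 + (-146/386665323 - 23*√2/386665323) = 308556853282031/373808314344927 - 23*√2/386665323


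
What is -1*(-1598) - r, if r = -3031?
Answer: 4629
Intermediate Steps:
-1*(-1598) - r = -1*(-1598) - 1*(-3031) = 1598 + 3031 = 4629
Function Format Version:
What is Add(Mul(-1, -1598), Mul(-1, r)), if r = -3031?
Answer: 4629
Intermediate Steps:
Add(Mul(-1, -1598), Mul(-1, r)) = Add(Mul(-1, -1598), Mul(-1, -3031)) = Add(1598, 3031) = 4629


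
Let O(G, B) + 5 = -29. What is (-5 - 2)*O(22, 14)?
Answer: 238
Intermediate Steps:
O(G, B) = -34 (O(G, B) = -5 - 29 = -34)
(-5 - 2)*O(22, 14) = (-5 - 2)*(-34) = -7*(-34) = 238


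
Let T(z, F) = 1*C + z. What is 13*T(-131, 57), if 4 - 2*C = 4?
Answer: -1703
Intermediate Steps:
C = 0 (C = 2 - ½*4 = 2 - 2 = 0)
T(z, F) = z (T(z, F) = 1*0 + z = 0 + z = z)
13*T(-131, 57) = 13*(-131) = -1703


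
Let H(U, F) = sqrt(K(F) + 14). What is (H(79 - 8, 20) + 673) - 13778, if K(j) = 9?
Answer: -13105 + sqrt(23) ≈ -13100.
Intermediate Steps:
H(U, F) = sqrt(23) (H(U, F) = sqrt(9 + 14) = sqrt(23))
(H(79 - 8, 20) + 673) - 13778 = (sqrt(23) + 673) - 13778 = (673 + sqrt(23)) - 13778 = -13105 + sqrt(23)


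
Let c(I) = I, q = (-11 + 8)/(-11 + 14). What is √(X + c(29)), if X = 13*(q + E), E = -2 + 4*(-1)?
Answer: I*√62 ≈ 7.874*I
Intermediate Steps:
q = -1 (q = -3/3 = -3*⅓ = -1)
E = -6 (E = -2 - 4 = -6)
X = -91 (X = 13*(-1 - 6) = 13*(-7) = -91)
√(X + c(29)) = √(-91 + 29) = √(-62) = I*√62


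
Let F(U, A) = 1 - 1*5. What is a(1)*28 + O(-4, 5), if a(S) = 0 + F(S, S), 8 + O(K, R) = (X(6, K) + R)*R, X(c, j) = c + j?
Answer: -85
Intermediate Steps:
F(U, A) = -4 (F(U, A) = 1 - 5 = -4)
O(K, R) = -8 + R*(6 + K + R) (O(K, R) = -8 + ((6 + K) + R)*R = -8 + (6 + K + R)*R = -8 + R*(6 + K + R))
a(S) = -4 (a(S) = 0 - 4 = -4)
a(1)*28 + O(-4, 5) = -4*28 + (-8 + 5² + 5*(6 - 4)) = -112 + (-8 + 25 + 5*2) = -112 + (-8 + 25 + 10) = -112 + 27 = -85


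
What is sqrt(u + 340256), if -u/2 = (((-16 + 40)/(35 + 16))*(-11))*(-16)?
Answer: 4*sqrt(6142882)/17 ≈ 583.17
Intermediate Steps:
u = -2816/17 (u = -2*((-16 + 40)/(35 + 16))*(-11)*(-16) = -2*(24/51)*(-11)*(-16) = -2*(24*(1/51))*(-11)*(-16) = -2*(8/17)*(-11)*(-16) = -(-176)*(-16)/17 = -2*1408/17 = -2816/17 ≈ -165.65)
sqrt(u + 340256) = sqrt(-2816/17 + 340256) = sqrt(5781536/17) = 4*sqrt(6142882)/17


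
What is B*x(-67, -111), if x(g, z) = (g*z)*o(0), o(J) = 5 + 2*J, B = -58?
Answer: -2156730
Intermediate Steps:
x(g, z) = 5*g*z (x(g, z) = (g*z)*(5 + 2*0) = (g*z)*(5 + 0) = (g*z)*5 = 5*g*z)
B*x(-67, -111) = -290*(-67)*(-111) = -58*37185 = -2156730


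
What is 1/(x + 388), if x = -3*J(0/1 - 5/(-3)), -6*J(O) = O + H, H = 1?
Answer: 3/1168 ≈ 0.0025685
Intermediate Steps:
J(O) = -⅙ - O/6 (J(O) = -(O + 1)/6 = -(1 + O)/6 = -⅙ - O/6)
x = 4/3 (x = -3*(-⅙ - (0/1 - 5/(-3))/6) = -3*(-⅙ - (0*1 - 5*(-⅓))/6) = -3*(-⅙ - (0 + 5/3)/6) = -3*(-⅙ - ⅙*5/3) = -3*(-⅙ - 5/18) = -3*(-4/9) = 4/3 ≈ 1.3333)
1/(x + 388) = 1/(4/3 + 388) = 1/(1168/3) = 3/1168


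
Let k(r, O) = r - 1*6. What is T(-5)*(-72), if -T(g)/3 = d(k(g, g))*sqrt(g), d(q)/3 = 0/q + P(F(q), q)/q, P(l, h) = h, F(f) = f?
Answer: 648*I*sqrt(5) ≈ 1449.0*I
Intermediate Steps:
k(r, O) = -6 + r (k(r, O) = r - 6 = -6 + r)
d(q) = 3 (d(q) = 3*(0/q + q/q) = 3*(0 + 1) = 3*1 = 3)
T(g) = -9*sqrt(g)
T(-5)*(-72) = -9*I*sqrt(5)*(-72) = 648*I*sqrt(5)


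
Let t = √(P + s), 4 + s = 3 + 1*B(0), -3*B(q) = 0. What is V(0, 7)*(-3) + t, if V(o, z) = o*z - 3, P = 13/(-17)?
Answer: 9 + I*√510/17 ≈ 9.0 + 1.3284*I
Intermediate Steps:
P = -13/17 (P = 13*(-1/17) = -13/17 ≈ -0.76471)
B(q) = 0 (B(q) = -⅓*0 = 0)
s = -1 (s = -4 + (3 + 1*0) = -4 + (3 + 0) = -4 + 3 = -1)
V(o, z) = -3 + o*z
t = I*√510/17 (t = √(-13/17 - 1) = √(-30/17) = I*√510/17 ≈ 1.3284*I)
V(0, 7)*(-3) + t = (-3 + 0*7)*(-3) + I*√510/17 = (-3 + 0)*(-3) + I*√510/17 = -3*(-3) + I*√510/17 = 9 + I*√510/17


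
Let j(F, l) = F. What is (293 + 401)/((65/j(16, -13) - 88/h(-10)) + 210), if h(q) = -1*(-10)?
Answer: 55520/16421 ≈ 3.3810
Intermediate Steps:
h(q) = 10
(293 + 401)/((65/j(16, -13) - 88/h(-10)) + 210) = (293 + 401)/((65/16 - 88/10) + 210) = 694/((65*(1/16) - 88*⅒) + 210) = 694/((65/16 - 44/5) + 210) = 694/(-379/80 + 210) = 694/(16421/80) = 694*(80/16421) = 55520/16421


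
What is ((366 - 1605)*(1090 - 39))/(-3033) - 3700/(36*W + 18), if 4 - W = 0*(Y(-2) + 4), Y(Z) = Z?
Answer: 11096251/27297 ≈ 406.50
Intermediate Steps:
W = 4 (W = 4 - 0*(-2 + 4) = 4 - 0*2 = 4 - 1*0 = 4 + 0 = 4)
((366 - 1605)*(1090 - 39))/(-3033) - 3700/(36*W + 18) = ((366 - 1605)*(1090 - 39))/(-3033) - 3700/(36*4 + 18) = -1239*1051*(-1/3033) - 3700/(144 + 18) = -1302189*(-1/3033) - 3700/162 = 434063/1011 - 3700*1/162 = 434063/1011 - 1850/81 = 11096251/27297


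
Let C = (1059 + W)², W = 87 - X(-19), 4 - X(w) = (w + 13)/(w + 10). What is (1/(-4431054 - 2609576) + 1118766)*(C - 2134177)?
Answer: -58732772619331218811/63365670 ≈ -9.2689e+11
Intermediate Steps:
X(w) = 4 - (13 + w)/(10 + w) (X(w) = 4 - (w + 13)/(w + 10) = 4 - (13 + w)/(10 + w))
W = 251/3 (W = 87 - 3*(9 - 19)/(10 - 19) = 87 - 3*(-10)/(-9) = 87 - 3*(-1)*(-10)/9 = 87 - 1*10/3 = 87 - 10/3 = 251/3 ≈ 83.667)
C = 11751184/9 (C = (1059 + 251/3)² = (3428/3)² = 11751184/9 ≈ 1.3057e+6)
(1/(-4431054 - 2609576) + 1118766)*(C - 2134177) = (1/(-4431054 - 2609576) + 1118766)*(11751184/9 - 2134177) = (1/(-7040630) + 1118766)*(-7456409/9) = (-1/7040630 + 1118766)*(-7456409/9) = (7876817462579/7040630)*(-7456409/9) = -58732772619331218811/63365670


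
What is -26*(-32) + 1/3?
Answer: 2497/3 ≈ 832.33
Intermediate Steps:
-26*(-32) + 1/3 = 832 + ⅓ = 2497/3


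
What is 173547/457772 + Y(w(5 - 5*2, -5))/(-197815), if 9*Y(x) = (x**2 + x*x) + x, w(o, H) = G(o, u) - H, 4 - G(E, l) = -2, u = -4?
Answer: 308855981929/814987513620 ≈ 0.37897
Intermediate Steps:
G(E, l) = 6 (G(E, l) = 4 - 1*(-2) = 4 + 2 = 6)
w(o, H) = 6 - H
Y(x) = x/9 + 2*x**2/9 (Y(x) = ((x**2 + x*x) + x)/9 = ((x**2 + x**2) + x)/9 = (2*x**2 + x)/9 = (x + 2*x**2)/9 = x/9 + 2*x**2/9)
173547/457772 + Y(w(5 - 5*2, -5))/(-197815) = 173547/457772 + ((6 - 1*(-5))*(1 + 2*(6 - 1*(-5)))/9)/(-197815) = 173547*(1/457772) + ((6 + 5)*(1 + 2*(6 + 5))/9)*(-1/197815) = 173547/457772 + ((1/9)*11*(1 + 2*11))*(-1/197815) = 173547/457772 + ((1/9)*11*(1 + 22))*(-1/197815) = 173547/457772 + ((1/9)*11*23)*(-1/197815) = 173547/457772 + (253/9)*(-1/197815) = 173547/457772 - 253/1780335 = 308855981929/814987513620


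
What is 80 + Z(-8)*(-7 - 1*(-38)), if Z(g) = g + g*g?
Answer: 1816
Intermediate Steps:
Z(g) = g + g**2
80 + Z(-8)*(-7 - 1*(-38)) = 80 + (-8*(1 - 8))*(-7 - 1*(-38)) = 80 + (-8*(-7))*(-7 + 38) = 80 + 56*31 = 80 + 1736 = 1816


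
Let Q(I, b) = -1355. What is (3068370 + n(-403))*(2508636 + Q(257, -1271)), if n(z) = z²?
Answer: 8100470801899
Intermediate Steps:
(3068370 + n(-403))*(2508636 + Q(257, -1271)) = (3068370 + (-403)²)*(2508636 - 1355) = (3068370 + 162409)*2507281 = 3230779*2507281 = 8100470801899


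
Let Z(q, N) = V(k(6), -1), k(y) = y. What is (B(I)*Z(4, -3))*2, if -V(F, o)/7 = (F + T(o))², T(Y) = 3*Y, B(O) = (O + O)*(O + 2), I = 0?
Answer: 0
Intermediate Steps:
B(O) = 2*O*(2 + O) (B(O) = (2*O)*(2 + O) = 2*O*(2 + O))
V(F, o) = -7*(F + 3*o)²
Z(q, N) = -63 (Z(q, N) = -7*(6 + 3*(-1))² = -7*(6 - 3)² = -7*3² = -7*9 = -63)
(B(I)*Z(4, -3))*2 = ((2*0*(2 + 0))*(-63))*2 = ((2*0*2)*(-63))*2 = (0*(-63))*2 = 0*2 = 0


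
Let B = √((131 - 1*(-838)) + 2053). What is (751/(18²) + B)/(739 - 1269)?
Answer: -751/171720 - √3022/530 ≈ -0.10810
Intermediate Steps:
B = √3022 (B = √((131 + 838) + 2053) = √(969 + 2053) = √3022 ≈ 54.973)
(751/(18²) + B)/(739 - 1269) = (751/(18²) + √3022)/(739 - 1269) = (751/324 + √3022)/(-530) = (751*(1/324) + √3022)*(-1/530) = (751/324 + √3022)*(-1/530) = -751/171720 - √3022/530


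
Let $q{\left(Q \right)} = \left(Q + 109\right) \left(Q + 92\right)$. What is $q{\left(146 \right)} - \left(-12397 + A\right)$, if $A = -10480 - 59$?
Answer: $83626$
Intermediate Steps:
$A = -10539$
$q{\left(Q \right)} = \left(92 + Q\right) \left(109 + Q\right)$ ($q{\left(Q \right)} = \left(109 + Q\right) \left(92 + Q\right) = \left(92 + Q\right) \left(109 + Q\right)$)
$q{\left(146 \right)} - \left(-12397 + A\right) = \left(10028 + 146^{2} + 201 \cdot 146\right) - \left(-12397 - 10539\right) = \left(10028 + 21316 + 29346\right) - -22936 = 60690 + 22936 = 83626$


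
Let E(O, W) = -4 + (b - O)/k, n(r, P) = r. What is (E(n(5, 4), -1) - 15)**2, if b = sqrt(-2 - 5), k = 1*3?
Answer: (62 - I*sqrt(7))**2/9 ≈ 426.33 - 36.453*I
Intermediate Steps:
k = 3
b = I*sqrt(7) (b = sqrt(-7) = I*sqrt(7) ≈ 2.6458*I)
E(O, W) = -4 - O/3 + I*sqrt(7)/3 (E(O, W) = -4 + (I*sqrt(7) - O)/3 = -4 + (-O + I*sqrt(7))/3 = -4 + (-O/3 + I*sqrt(7)/3) = -4 - O/3 + I*sqrt(7)/3)
(E(n(5, 4), -1) - 15)**2 = ((-4 - 1/3*5 + I*sqrt(7)/3) - 15)**2 = ((-4 - 5/3 + I*sqrt(7)/3) - 15)**2 = ((-17/3 + I*sqrt(7)/3) - 15)**2 = (-62/3 + I*sqrt(7)/3)**2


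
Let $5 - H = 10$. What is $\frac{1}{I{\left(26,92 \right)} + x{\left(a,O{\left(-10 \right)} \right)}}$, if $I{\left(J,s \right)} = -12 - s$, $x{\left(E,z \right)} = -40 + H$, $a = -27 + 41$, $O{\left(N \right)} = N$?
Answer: $- \frac{1}{149} \approx -0.0067114$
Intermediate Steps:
$H = -5$ ($H = 5 - 10 = -5$)
$a = 14$
$x{\left(E,z \right)} = -45$ ($x{\left(E,z \right)} = -40 - 5 = -45$)
$\frac{1}{I{\left(26,92 \right)} + x{\left(a,O{\left(-10 \right)} \right)}} = \frac{1}{\left(-12 - 92\right) - 45} = \frac{1}{-104 - 45} = \frac{1}{-149} = - \frac{1}{149}$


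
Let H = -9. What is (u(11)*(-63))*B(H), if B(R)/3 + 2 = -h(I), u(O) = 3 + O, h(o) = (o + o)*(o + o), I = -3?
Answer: 100548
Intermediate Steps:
h(o) = 4*o**2 (h(o) = (2*o)*(2*o) = 4*o**2)
B(R) = -114 (B(R) = -6 + 3*(-4*(-3)**2) = -6 + 3*(-4*9) = -6 + 3*(-1*36) = -6 + 3*(-36) = -6 - 108 = -114)
(u(11)*(-63))*B(H) = ((3 + 11)*(-63))*(-114) = (14*(-63))*(-114) = -882*(-114) = 100548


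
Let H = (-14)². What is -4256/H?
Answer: -152/7 ≈ -21.714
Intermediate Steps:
H = 196
-4256/H = -4256/196 = -4256*1/196 = -152/7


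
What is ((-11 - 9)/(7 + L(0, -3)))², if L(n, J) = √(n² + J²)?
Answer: 4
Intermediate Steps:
L(n, J) = √(J² + n²)
((-11 - 9)/(7 + L(0, -3)))² = ((-11 - 9)/(7 + √((-3)² + 0²)))² = (-20/(7 + √(9 + 0)))² = (-20/(7 + √9))² = (-20/(7 + 3))² = (-20/10)² = (-20*⅒)² = (-2)² = 4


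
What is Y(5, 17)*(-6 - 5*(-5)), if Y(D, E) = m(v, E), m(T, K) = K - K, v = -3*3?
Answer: 0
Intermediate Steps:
v = -9
m(T, K) = 0
Y(D, E) = 0
Y(5, 17)*(-6 - 5*(-5)) = 0*(-6 - 5*(-5)) = 0*(-6 + 25) = 0*19 = 0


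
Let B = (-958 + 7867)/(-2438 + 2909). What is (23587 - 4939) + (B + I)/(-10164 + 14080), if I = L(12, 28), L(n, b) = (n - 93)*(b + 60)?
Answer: 11463897383/614812 ≈ 18646.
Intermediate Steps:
B = 2303/157 (B = 6909/471 = 6909*(1/471) = 2303/157 ≈ 14.669)
L(n, b) = (-93 + n)*(60 + b)
I = -7128 (I = -5580 - 93*28 + 60*12 + 28*12 = -5580 - 2604 + 720 + 336 = -7128)
(23587 - 4939) + (B + I)/(-10164 + 14080) = (23587 - 4939) + (2303/157 - 7128)/(-10164 + 14080) = 18648 - 1116793/157/3916 = 18648 - 1116793/157*1/3916 = 18648 - 1116793/614812 = 11463897383/614812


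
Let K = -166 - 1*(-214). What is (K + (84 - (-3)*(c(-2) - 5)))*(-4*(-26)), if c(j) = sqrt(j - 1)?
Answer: 12168 + 312*I*sqrt(3) ≈ 12168.0 + 540.4*I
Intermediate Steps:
c(j) = sqrt(-1 + j)
K = 48 (K = -166 + 214 = 48)
(K + (84 - (-3)*(c(-2) - 5)))*(-4*(-26)) = (48 + (84 - (-3)*(sqrt(-1 - 2) - 5)))*(-4*(-26)) = (48 + (84 - (-3)*(sqrt(-3) - 5)))*104 = (48 + (84 - (-3)*(I*sqrt(3) - 5)))*104 = (48 + (84 - (-3)*(-5 + I*sqrt(3))))*104 = (48 + (84 - (15 - 3*I*sqrt(3))))*104 = (48 + (84 + (-15 + 3*I*sqrt(3))))*104 = (48 + (69 + 3*I*sqrt(3)))*104 = (117 + 3*I*sqrt(3))*104 = 12168 + 312*I*sqrt(3)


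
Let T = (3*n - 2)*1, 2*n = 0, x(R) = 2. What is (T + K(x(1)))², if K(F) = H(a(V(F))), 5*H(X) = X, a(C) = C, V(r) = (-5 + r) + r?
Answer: 121/25 ≈ 4.8400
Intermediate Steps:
V(r) = -5 + 2*r
n = 0 (n = (½)*0 = 0)
H(X) = X/5
K(F) = -1 + 2*F/5 (K(F) = (-5 + 2*F)/5 = -1 + 2*F/5)
T = -2 (T = (3*0 - 2)*1 = (0 - 2)*1 = -2*1 = -2)
(T + K(x(1)))² = (-2 + (-1 + (⅖)*2))² = (-2 + (-1 + ⅘))² = (-2 - ⅕)² = (-11/5)² = 121/25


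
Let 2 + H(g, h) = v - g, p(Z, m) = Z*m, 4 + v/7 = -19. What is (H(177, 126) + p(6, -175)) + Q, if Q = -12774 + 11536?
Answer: -2628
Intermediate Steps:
v = -161 (v = -28 + 7*(-19) = -28 - 133 = -161)
H(g, h) = -163 - g (H(g, h) = -2 + (-161 - g) = -163 - g)
Q = -1238
(H(177, 126) + p(6, -175)) + Q = ((-163 - 1*177) + 6*(-175)) - 1238 = ((-163 - 177) - 1050) - 1238 = (-340 - 1050) - 1238 = -1390 - 1238 = -2628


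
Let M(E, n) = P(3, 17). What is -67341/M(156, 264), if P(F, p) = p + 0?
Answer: -67341/17 ≈ -3961.2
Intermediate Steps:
P(F, p) = p
M(E, n) = 17
-67341/M(156, 264) = -67341/17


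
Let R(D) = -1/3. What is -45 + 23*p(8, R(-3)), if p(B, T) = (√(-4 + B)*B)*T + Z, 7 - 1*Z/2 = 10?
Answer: -917/3 ≈ -305.67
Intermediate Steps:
Z = -6 (Z = 14 - 2*10 = 14 - 20 = -6)
R(D) = -⅓ (R(D) = -1*⅓ = -⅓)
p(B, T) = -6 + B*T*√(-4 + B) (p(B, T) = (√(-4 + B)*B)*T - 6 = (B*√(-4 + B))*T - 6 = B*T*√(-4 + B) - 6 = -6 + B*T*√(-4 + B))
-45 + 23*p(8, R(-3)) = -45 + 23*(-6 + 8*(-⅓)*√(-4 + 8)) = -45 + 23*(-6 + 8*(-⅓)*√4) = -45 + 23*(-6 + 8*(-⅓)*2) = -45 + 23*(-6 - 16/3) = -45 + 23*(-34/3) = -45 - 782/3 = -917/3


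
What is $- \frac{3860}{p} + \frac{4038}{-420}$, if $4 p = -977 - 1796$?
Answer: $- \frac{785429}{194110} \approx -4.0463$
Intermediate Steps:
$p = - \frac{2773}{4}$ ($p = \frac{-977 - 1796}{4} = \frac{1}{4} \left(-2773\right) = - \frac{2773}{4} \approx -693.25$)
$- \frac{3860}{p} + \frac{4038}{-420} = - \frac{3860}{- \frac{2773}{4}} + \frac{4038}{-420} = \left(-3860\right) \left(- \frac{4}{2773}\right) + 4038 \left(- \frac{1}{420}\right) = \frac{15440}{2773} - \frac{673}{70} = - \frac{785429}{194110}$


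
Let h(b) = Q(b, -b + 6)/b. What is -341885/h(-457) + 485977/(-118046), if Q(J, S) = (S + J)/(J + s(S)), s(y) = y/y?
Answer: -1401719499337697/118046 ≈ -1.1874e+10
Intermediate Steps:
s(y) = 1
Q(J, S) = (J + S)/(1 + J) (Q(J, S) = (S + J)/(J + 1) = (J + S)/(1 + J))
h(b) = 6/(b*(1 + b)) (h(b) = ((b + (-b + 6))/(1 + b))/b = ((b + (6 - b))/(1 + b))/b = (6/(1 + b))/b = 6/(b*(1 + b)))
-341885/h(-457) + 485977/(-118046) = -341885/(6/(-457*(1 - 457))) + 485977/(-118046) = -341885/(6*(-1/457)/(-456)) + 485977*(-1/118046) = -341885/(6*(-1/457)*(-1/456)) - 485977/118046 = -341885/1/34732 - 485977/118046 = -341885*34732 - 485977/118046 = -11874349820 - 485977/118046 = -1401719499337697/118046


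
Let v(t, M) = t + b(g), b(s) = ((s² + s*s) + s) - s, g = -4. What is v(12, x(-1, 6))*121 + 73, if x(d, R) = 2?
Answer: 5397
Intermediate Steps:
b(s) = 2*s² (b(s) = ((s² + s²) + s) - s = (2*s² + s) - s = (s + 2*s²) - s = 2*s²)
v(t, M) = 32 + t (v(t, M) = t + 2*(-4)² = t + 2*16 = t + 32 = 32 + t)
v(12, x(-1, 6))*121 + 73 = (32 + 12)*121 + 73 = 44*121 + 73 = 5324 + 73 = 5397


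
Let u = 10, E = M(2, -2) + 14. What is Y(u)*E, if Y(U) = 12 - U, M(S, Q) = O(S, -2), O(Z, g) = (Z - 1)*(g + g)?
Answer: 20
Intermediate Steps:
O(Z, g) = 2*g*(-1 + Z) (O(Z, g) = (-1 + Z)*(2*g) = 2*g*(-1 + Z))
M(S, Q) = 4 - 4*S (M(S, Q) = 2*(-2)*(-1 + S) = 4 - 4*S)
E = 10 (E = (4 - 4*2) + 14 = (4 - 8) + 14 = -4 + 14 = 10)
Y(u)*E = (12 - 1*10)*10 = (12 - 10)*10 = 2*10 = 20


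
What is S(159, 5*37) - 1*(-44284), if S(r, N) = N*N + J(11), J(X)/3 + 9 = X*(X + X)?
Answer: 79208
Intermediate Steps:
J(X) = -27 + 6*X**2 (J(X) = -27 + 3*(X*(X + X)) = -27 + 3*(X*(2*X)) = -27 + 3*(2*X**2) = -27 + 6*X**2)
S(r, N) = 699 + N**2 (S(r, N) = N*N + (-27 + 6*11**2) = N**2 + (-27 + 6*121) = N**2 + (-27 + 726) = N**2 + 699 = 699 + N**2)
S(159, 5*37) - 1*(-44284) = (699 + (5*37)**2) - 1*(-44284) = (699 + 185**2) + 44284 = (699 + 34225) + 44284 = 34924 + 44284 = 79208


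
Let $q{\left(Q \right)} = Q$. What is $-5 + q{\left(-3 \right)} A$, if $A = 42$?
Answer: $-131$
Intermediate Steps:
$-5 + q{\left(-3 \right)} A = -5 - 126 = -131$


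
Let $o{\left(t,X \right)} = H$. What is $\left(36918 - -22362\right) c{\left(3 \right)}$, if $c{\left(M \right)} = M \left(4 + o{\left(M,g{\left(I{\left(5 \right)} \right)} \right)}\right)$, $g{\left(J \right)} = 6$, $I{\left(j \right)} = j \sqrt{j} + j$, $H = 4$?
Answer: $1422720$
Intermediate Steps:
$I{\left(j \right)} = j + j^{\frac{3}{2}}$ ($I{\left(j \right)} = j^{\frac{3}{2}} + j = j + j^{\frac{3}{2}}$)
$o{\left(t,X \right)} = 4$
$c{\left(M \right)} = 8 M$ ($c{\left(M \right)} = M \left(4 + 4\right) = M 8 = 8 M$)
$\left(36918 - -22362\right) c{\left(3 \right)} = \left(36918 - -22362\right) 8 \cdot 3 = \left(36918 + 22362\right) 24 = 59280 \cdot 24 = 1422720$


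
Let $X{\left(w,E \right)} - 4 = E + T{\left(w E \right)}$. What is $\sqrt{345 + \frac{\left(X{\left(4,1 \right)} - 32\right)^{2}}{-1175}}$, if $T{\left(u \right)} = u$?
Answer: $\frac{\sqrt{19027762}}{235} \approx 18.562$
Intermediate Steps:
$X{\left(w,E \right)} = 4 + E + E w$ ($X{\left(w,E \right)} = 4 + \left(E + w E\right) = 4 + \left(E + E w\right) = 4 + E + E w$)
$\sqrt{345 + \frac{\left(X{\left(4,1 \right)} - 32\right)^{2}}{-1175}} = \sqrt{345 + \frac{\left(\left(4 + 1 + 1 \cdot 4\right) - 32\right)^{2}}{-1175}} = \sqrt{345 + \left(\left(4 + 1 + 4\right) - 32\right)^{2} \left(- \frac{1}{1175}\right)} = \sqrt{345 + \left(9 - 32\right)^{2} \left(- \frac{1}{1175}\right)} = \sqrt{345 + \left(-23\right)^{2} \left(- \frac{1}{1175}\right)} = \sqrt{345 + 529 \left(- \frac{1}{1175}\right)} = \sqrt{345 - \frac{529}{1175}} = \sqrt{\frac{404846}{1175}} = \frac{\sqrt{19027762}}{235}$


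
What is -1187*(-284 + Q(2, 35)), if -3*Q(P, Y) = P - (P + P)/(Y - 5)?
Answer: 15203096/45 ≈ 3.3785e+5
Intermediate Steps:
Q(P, Y) = -P/3 + 2*P/(3*(-5 + Y)) (Q(P, Y) = -(P - (P + P)/(Y - 5))/3 = -(P - 2*P/(-5 + Y))/3 = -P/3 + 2*P/(3*(-5 + Y)))
-1187*(-284 + Q(2, 35)) = -1187*(-284 + (⅓)*2*(7 - 1*35)/(-5 + 35)) = -1187*(-284 + (⅓)*2*(7 - 35)/30) = -1187*(-284 + (⅓)*2*(1/30)*(-28)) = -1187*(-284 - 28/45) = -1187*(-12808/45) = 15203096/45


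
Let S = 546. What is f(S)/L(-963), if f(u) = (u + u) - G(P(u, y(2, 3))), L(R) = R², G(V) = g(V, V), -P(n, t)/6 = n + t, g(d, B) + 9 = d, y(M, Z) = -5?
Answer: 161/34347 ≈ 0.0046875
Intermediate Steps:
g(d, B) = -9 + d
P(n, t) = -6*n - 6*t (P(n, t) = -6*(n + t) = -6*n - 6*t)
G(V) = -9 + V
f(u) = -21 + 8*u (f(u) = (u + u) - (-9 + (-6*u - 6*(-5))) = 2*u - (-9 + (-6*u + 30)) = 2*u - (-9 + (30 - 6*u)) = 2*u - (21 - 6*u) = 2*u + (-21 + 6*u) = -21 + 8*u)
f(S)/L(-963) = (-21 + 8*546)/((-963)²) = (-21 + 4368)/927369 = 4347*(1/927369) = 161/34347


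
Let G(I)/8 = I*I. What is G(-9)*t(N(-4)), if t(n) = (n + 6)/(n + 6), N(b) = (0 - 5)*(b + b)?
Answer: 648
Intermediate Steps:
N(b) = -10*b
G(I) = 8*I² (G(I) = 8*(I*I) = 8*I²)
t(n) = 1 (t(n) = (6 + n)/(6 + n) = 1)
G(-9)*t(N(-4)) = (8*(-9)²)*1 = (8*81)*1 = 648*1 = 648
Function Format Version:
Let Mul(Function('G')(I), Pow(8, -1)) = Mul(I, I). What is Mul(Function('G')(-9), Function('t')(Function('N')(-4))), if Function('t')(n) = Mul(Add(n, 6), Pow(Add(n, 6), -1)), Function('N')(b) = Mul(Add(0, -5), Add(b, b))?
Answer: 648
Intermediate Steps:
Function('N')(b) = Mul(-10, b) (Function('N')(b) = Mul(-5, Mul(2, b)) = Mul(-10, b))
Function('G')(I) = Mul(8, Pow(I, 2)) (Function('G')(I) = Mul(8, Mul(I, I)) = Mul(8, Pow(I, 2)))
Function('t')(n) = 1 (Function('t')(n) = Mul(Add(6, n), Pow(Add(6, n), -1)) = 1)
Mul(Function('G')(-9), Function('t')(Function('N')(-4))) = Mul(Mul(8, Pow(-9, 2)), 1) = Mul(Mul(8, 81), 1) = Mul(648, 1) = 648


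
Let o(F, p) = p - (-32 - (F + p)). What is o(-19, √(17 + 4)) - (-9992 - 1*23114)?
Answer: 33119 + 2*√21 ≈ 33128.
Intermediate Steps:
o(F, p) = 32 + F + 2*p (o(F, p) = p - (-32 + (-F - p)) = p - (-32 - F - p) = p + (32 + F + p) = 32 + F + 2*p)
o(-19, √(17 + 4)) - (-9992 - 1*23114) = (32 - 19 + 2*√(17 + 4)) - (-9992 - 1*23114) = (32 - 19 + 2*√21) - (-9992 - 23114) = (13 + 2*√21) - 1*(-33106) = (13 + 2*√21) + 33106 = 33119 + 2*√21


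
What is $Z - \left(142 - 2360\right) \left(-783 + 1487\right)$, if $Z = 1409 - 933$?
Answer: $1561948$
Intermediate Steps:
$Z = 476$
$Z - \left(142 - 2360\right) \left(-783 + 1487\right) = 476 - \left(142 - 2360\right) \left(-783 + 1487\right) = 476 - \left(-2218\right) 704 = 476 - -1561472 = 476 + 1561472 = 1561948$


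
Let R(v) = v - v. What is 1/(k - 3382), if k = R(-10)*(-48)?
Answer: -1/3382 ≈ -0.00029568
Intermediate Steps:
R(v) = 0
k = 0 (k = 0*(-48) = 0)
1/(k - 3382) = 1/(0 - 3382) = 1/(-3382) = -1/3382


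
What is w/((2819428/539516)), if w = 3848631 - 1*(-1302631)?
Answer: 694797067298/704857 ≈ 9.8573e+5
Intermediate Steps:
w = 5151262 (w = 3848631 + 1302631 = 5151262)
w/((2819428/539516)) = 5151262/((2819428/539516)) = 5151262/((2819428*(1/539516))) = 5151262/(704857/134879) = 5151262*(134879/704857) = 694797067298/704857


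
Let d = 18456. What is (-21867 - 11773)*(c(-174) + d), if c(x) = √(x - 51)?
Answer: -620859840 - 504600*I ≈ -6.2086e+8 - 5.046e+5*I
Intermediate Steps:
c(x) = √(-51 + x)
(-21867 - 11773)*(c(-174) + d) = (-21867 - 11773)*(√(-51 - 174) + 18456) = -33640*(√(-225) + 18456) = -33640*(15*I + 18456) = -33640*(18456 + 15*I) = -620859840 - 504600*I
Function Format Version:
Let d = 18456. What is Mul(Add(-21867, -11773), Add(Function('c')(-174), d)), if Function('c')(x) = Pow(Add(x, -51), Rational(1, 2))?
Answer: Add(-620859840, Mul(-504600, I)) ≈ Add(-6.2086e+8, Mul(-5.0460e+5, I))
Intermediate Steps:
Function('c')(x) = Pow(Add(-51, x), Rational(1, 2))
Mul(Add(-21867, -11773), Add(Function('c')(-174), d)) = Mul(Add(-21867, -11773), Add(Pow(Add(-51, -174), Rational(1, 2)), 18456)) = Mul(-33640, Add(Pow(-225, Rational(1, 2)), 18456)) = Mul(-33640, Add(Mul(15, I), 18456)) = Mul(-33640, Add(18456, Mul(15, I))) = Add(-620859840, Mul(-504600, I))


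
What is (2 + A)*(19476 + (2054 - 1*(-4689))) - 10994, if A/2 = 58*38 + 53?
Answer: 118394010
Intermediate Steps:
A = 4514 (A = 2*(58*38 + 53) = 2*(2204 + 53) = 2*2257 = 4514)
(2 + A)*(19476 + (2054 - 1*(-4689))) - 10994 = (2 + 4514)*(19476 + (2054 - 1*(-4689))) - 10994 = 4516*(19476 + (2054 + 4689)) - 10994 = 4516*(19476 + 6743) - 10994 = 4516*26219 - 10994 = 118405004 - 10994 = 118394010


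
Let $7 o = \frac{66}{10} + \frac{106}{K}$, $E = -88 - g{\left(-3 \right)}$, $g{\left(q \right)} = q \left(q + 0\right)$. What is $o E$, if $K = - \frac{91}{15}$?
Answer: $\frac{479859}{3185} \approx 150.66$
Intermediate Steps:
$K = - \frac{91}{15}$ ($K = \left(-91\right) \frac{1}{15} = - \frac{91}{15} \approx -6.0667$)
$g{\left(q \right)} = q^{2}$ ($g{\left(q \right)} = q q = q^{2}$)
$E = -97$ ($E = -88 - \left(-3\right)^{2} = -88 - 9 = -97$)
$o = - \frac{4947}{3185}$ ($o = \frac{\frac{66}{10} + \frac{106}{- \frac{91}{15}}}{7} = \frac{66 \cdot \frac{1}{10} + 106 \left(- \frac{15}{91}\right)}{7} = \frac{\frac{33}{5} - \frac{1590}{91}}{7} = \frac{1}{7} \left(- \frac{4947}{455}\right) = - \frac{4947}{3185} \approx -1.5532$)
$o E = \left(- \frac{4947}{3185}\right) \left(-97\right) = \frac{479859}{3185}$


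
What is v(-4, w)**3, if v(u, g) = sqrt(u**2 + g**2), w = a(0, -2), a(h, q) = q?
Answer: 40*sqrt(5) ≈ 89.443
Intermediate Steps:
w = -2
v(u, g) = sqrt(g**2 + u**2)
v(-4, w)**3 = (sqrt((-2)**2 + (-4)**2))**3 = (sqrt(4 + 16))**3 = (sqrt(20))**3 = (2*sqrt(5))**3 = 40*sqrt(5)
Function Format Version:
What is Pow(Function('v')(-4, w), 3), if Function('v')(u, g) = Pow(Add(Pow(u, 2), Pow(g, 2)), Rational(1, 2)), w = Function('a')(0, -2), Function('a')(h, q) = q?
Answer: Mul(40, Pow(5, Rational(1, 2))) ≈ 89.443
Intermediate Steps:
w = -2
Function('v')(u, g) = Pow(Add(Pow(g, 2), Pow(u, 2)), Rational(1, 2))
Pow(Function('v')(-4, w), 3) = Pow(Pow(Add(Pow(-2, 2), Pow(-4, 2)), Rational(1, 2)), 3) = Pow(Pow(Add(4, 16), Rational(1, 2)), 3) = Pow(Pow(20, Rational(1, 2)), 3) = Pow(Mul(2, Pow(5, Rational(1, 2))), 3) = Mul(40, Pow(5, Rational(1, 2)))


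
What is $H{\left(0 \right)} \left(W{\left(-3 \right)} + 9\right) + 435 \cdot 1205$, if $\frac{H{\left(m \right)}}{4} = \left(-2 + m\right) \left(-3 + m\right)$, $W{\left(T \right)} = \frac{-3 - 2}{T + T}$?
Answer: $524411$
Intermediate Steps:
$W{\left(T \right)} = - \frac{5}{2 T}$
$H{\left(m \right)} = 4 \left(-3 + m\right) \left(-2 + m\right)$ ($H{\left(m \right)} = 4 \left(-2 + m\right) \left(-3 + m\right) = 4 \left(-3 + m\right) \left(-2 + m\right)$)
$H{\left(0 \right)} \left(W{\left(-3 \right)} + 9\right) + 435 \cdot 1205 = \left(24 - 0 + 4 \cdot 0^{2}\right) \left(- \frac{5}{2 \left(-3\right)} + 9\right) + 435 \cdot 1205 = \left(24 + 0 + 4 \cdot 0\right) \left(\left(- \frac{5}{2}\right) \left(- \frac{1}{3}\right) + 9\right) + 524175 = \left(24 + 0 + 0\right) \left(\frac{5}{6} + 9\right) + 524175 = 24 \cdot \frac{59}{6} + 524175 = 236 + 524175 = 524411$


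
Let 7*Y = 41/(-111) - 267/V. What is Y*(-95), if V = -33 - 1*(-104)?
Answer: 3092060/55167 ≈ 56.049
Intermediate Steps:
V = 71 (V = -33 + 104 = 71)
Y = -32548/55167 (Y = (41/(-111) - 267/71)/7 = (41*(-1/111) - 267*1/71)/7 = (-41/111 - 267/71)/7 = (⅐)*(-32548/7881) = -32548/55167 ≈ -0.58999)
Y*(-95) = -32548/55167*(-95) = 3092060/55167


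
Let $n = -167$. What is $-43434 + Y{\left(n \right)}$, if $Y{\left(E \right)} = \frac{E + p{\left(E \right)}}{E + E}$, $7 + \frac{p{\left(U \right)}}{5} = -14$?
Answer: $- \frac{7253342}{167} \approx -43433.0$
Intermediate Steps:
$p{\left(U \right)} = -105$ ($p{\left(U \right)} = -35 + 5 \left(-14\right) = -35 - 70 = -105$)
$Y{\left(E \right)} = \frac{-105 + E}{2 E}$ ($Y{\left(E \right)} = \frac{E - 105}{E + E} = \frac{-105 + E}{2 E}$)
$-43434 + Y{\left(n \right)} = -43434 + \frac{-105 - 167}{2 \left(-167\right)} = -43434 + \frac{1}{2} \left(- \frac{1}{167}\right) \left(-272\right) = -43434 + \frac{136}{167} = - \frac{7253342}{167}$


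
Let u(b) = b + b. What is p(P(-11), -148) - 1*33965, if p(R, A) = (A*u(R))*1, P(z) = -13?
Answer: -30117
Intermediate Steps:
u(b) = 2*b
p(R, A) = 2*A*R (p(R, A) = (A*(2*R))*1 = (2*A*R)*1 = 2*A*R)
p(P(-11), -148) - 1*33965 = 2*(-148)*(-13) - 1*33965 = 3848 - 33965 = -30117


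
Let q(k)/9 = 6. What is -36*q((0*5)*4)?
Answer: -1944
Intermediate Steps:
q(k) = 54 (q(k) = 9*6 = 54)
-36*q((0*5)*4) = -36*54 = -1944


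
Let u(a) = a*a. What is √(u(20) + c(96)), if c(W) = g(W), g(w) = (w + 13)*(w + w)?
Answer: 4*√1333 ≈ 146.04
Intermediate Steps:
g(w) = 2*w*(13 + w) (g(w) = (13 + w)*(2*w) = 2*w*(13 + w))
c(W) = 2*W*(13 + W)
u(a) = a²
√(u(20) + c(96)) = √(20² + 2*96*(13 + 96)) = √(400 + 2*96*109) = √(400 + 20928) = √21328 = 4*√1333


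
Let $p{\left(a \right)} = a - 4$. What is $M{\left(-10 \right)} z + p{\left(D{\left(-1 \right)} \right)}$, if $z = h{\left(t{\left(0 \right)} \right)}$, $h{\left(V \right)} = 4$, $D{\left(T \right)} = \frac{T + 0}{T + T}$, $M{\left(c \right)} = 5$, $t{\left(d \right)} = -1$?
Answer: $\frac{33}{2} \approx 16.5$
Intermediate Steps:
$D{\left(T \right)} = \frac{1}{2}$ ($D{\left(T \right)} = \frac{T}{2 T} = T \frac{1}{2 T} = \frac{1}{2}$)
$z = 4$
$p{\left(a \right)} = -4 + a$
$M{\left(-10 \right)} z + p{\left(D{\left(-1 \right)} \right)} = 5 \cdot 4 + \left(-4 + \frac{1}{2}\right) = 20 - \frac{7}{2} = \frac{33}{2}$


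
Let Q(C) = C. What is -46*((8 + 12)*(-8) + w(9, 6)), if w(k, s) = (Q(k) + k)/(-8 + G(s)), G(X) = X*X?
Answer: 51313/7 ≈ 7330.4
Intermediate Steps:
G(X) = X**2
w(k, s) = 2*k/(-8 + s**2) (w(k, s) = (k + k)/(-8 + s**2) = (2*k)/(-8 + s**2) = 2*k/(-8 + s**2))
-46*((8 + 12)*(-8) + w(9, 6)) = -46*((8 + 12)*(-8) + 2*9/(-8 + 6**2)) = -46*(20*(-8) + 2*9/(-8 + 36)) = -46*(-160 + 2*9/28) = -46*(-160 + 2*9*(1/28)) = -46*(-160 + 9/14) = -46*(-2231/14) = 51313/7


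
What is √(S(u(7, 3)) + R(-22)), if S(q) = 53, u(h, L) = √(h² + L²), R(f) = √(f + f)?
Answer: √(53 + 2*I*√11) ≈ 7.2943 + 0.45469*I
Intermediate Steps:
R(f) = √2*√f (R(f) = √(2*f) = √2*√f)
u(h, L) = √(L² + h²)
√(S(u(7, 3)) + R(-22)) = √(53 + √2*√(-22)) = √(53 + √2*(I*√22)) = √(53 + 2*I*√11)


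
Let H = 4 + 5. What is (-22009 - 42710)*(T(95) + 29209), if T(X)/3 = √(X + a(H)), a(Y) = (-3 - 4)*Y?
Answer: -1890377271 - 776628*√2 ≈ -1.8915e+9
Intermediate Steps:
H = 9
a(Y) = -7*Y
T(X) = 3*√(-63 + X) (T(X) = 3*√(X - 7*9) = 3*√(X - 63) = 3*√(-63 + X))
(-22009 - 42710)*(T(95) + 29209) = (-22009 - 42710)*(3*√(-63 + 95) + 29209) = -64719*(3*√32 + 29209) = -64719*(3*(4*√2) + 29209) = -64719*(12*√2 + 29209) = -64719*(29209 + 12*√2) = -1890377271 - 776628*√2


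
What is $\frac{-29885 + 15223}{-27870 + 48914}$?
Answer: $- \frac{7331}{10522} \approx -0.69673$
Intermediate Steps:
$\frac{-29885 + 15223}{-27870 + 48914} = - \frac{14662}{21044} = \left(-14662\right) \frac{1}{21044} = - \frac{7331}{10522}$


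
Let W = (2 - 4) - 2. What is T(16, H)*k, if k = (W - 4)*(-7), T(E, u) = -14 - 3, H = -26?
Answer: -952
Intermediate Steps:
W = -4 (W = -2 - 2 = -4)
T(E, u) = -17
k = 56 (k = (-4 - 4)*(-7) = -8*(-7) = 56)
T(16, H)*k = -17*56 = -952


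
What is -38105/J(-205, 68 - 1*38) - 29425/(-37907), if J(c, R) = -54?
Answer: 1446035185/2046978 ≈ 706.42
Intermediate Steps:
-38105/J(-205, 68 - 1*38) - 29425/(-37907) = -38105/(-54) - 29425/(-37907) = -38105*(-1/54) - 29425*(-1/37907) = 38105/54 + 29425/37907 = 1446035185/2046978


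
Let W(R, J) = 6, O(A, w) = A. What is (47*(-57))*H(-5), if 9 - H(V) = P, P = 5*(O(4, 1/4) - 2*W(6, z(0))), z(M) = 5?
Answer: -131271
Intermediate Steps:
P = -40 (P = 5*(4 - 2*6) = 5*(4 - 12) = 5*(-8) = -40)
H(V) = 49 (H(V) = 9 - 1*(-40) = 9 + 40 = 49)
(47*(-57))*H(-5) = (47*(-57))*49 = -2679*49 = -131271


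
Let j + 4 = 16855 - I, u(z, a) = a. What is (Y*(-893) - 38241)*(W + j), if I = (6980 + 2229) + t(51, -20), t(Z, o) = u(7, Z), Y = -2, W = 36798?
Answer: -1618200995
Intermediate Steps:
t(Z, o) = Z
I = 9260 (I = (6980 + 2229) + 51 = 9209 + 51 = 9260)
j = 7591 (j = -4 + (16855 - 1*9260) = -4 + (16855 - 9260) = -4 + 7595 = 7591)
(Y*(-893) - 38241)*(W + j) = (-2*(-893) - 38241)*(36798 + 7591) = (1786 - 38241)*44389 = -36455*44389 = -1618200995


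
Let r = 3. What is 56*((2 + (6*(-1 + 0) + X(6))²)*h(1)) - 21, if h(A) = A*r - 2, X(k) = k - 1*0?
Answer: 91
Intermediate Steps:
X(k) = k (X(k) = k + 0 = k)
h(A) = -2 + 3*A (h(A) = A*3 - 2 = 3*A - 2 = -2 + 3*A)
56*((2 + (6*(-1 + 0) + X(6))²)*h(1)) - 21 = 56*((2 + (6*(-1 + 0) + 6)²)*(-2 + 3*1)) - 21 = 56*((2 + (6*(-1) + 6)²)*(-2 + 3)) - 21 = 56*((2 + (-6 + 6)²)*1) - 21 = 56*((2 + 0²)*1) - 21 = 56*((2 + 0)*1) - 21 = 56*(2*1) - 21 = 56*2 - 21 = 112 - 21 = 91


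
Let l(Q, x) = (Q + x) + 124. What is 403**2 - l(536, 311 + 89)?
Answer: 161349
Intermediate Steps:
l(Q, x) = 124 + Q + x
403**2 - l(536, 311 + 89) = 403**2 - (124 + 536 + (311 + 89)) = 162409 - (124 + 536 + 400) = 162409 - 1*1060 = 162409 - 1060 = 161349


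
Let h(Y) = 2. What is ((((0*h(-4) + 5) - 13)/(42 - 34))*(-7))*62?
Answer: 434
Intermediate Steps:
((((0*h(-4) + 5) - 13)/(42 - 34))*(-7))*62 = ((((0*2 + 5) - 13)/(42 - 34))*(-7))*62 = ((((0 + 5) - 13)/8)*(-7))*62 = (((5 - 13)*(⅛))*(-7))*62 = (-8*⅛*(-7))*62 = -1*(-7)*62 = 7*62 = 434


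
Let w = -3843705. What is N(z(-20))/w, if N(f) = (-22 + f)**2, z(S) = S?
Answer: -588/1281235 ≈ -0.00045893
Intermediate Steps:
N(z(-20))/w = (-22 - 20)**2/(-3843705) = (-42)**2*(-1/3843705) = 1764*(-1/3843705) = -588/1281235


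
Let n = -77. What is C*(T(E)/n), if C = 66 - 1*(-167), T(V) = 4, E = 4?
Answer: -932/77 ≈ -12.104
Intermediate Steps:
C = 233 (C = 66 + 167 = 233)
C*(T(E)/n) = 233*(4/(-77)) = 233*(4*(-1/77)) = 233*(-4/77) = -932/77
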